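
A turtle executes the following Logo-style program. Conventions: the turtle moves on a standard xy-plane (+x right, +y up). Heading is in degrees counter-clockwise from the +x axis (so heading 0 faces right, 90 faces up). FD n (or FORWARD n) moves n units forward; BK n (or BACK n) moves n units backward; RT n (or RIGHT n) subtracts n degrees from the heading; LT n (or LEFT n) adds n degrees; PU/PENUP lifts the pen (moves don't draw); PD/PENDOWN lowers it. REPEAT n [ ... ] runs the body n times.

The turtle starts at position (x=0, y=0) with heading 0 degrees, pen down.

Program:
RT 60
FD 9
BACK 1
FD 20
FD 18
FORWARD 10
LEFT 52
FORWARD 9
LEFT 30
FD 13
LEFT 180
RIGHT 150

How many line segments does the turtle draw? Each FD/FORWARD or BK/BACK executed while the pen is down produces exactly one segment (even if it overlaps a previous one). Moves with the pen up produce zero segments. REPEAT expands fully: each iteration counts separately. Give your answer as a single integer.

Executing turtle program step by step:
Start: pos=(0,0), heading=0, pen down
RT 60: heading 0 -> 300
FD 9: (0,0) -> (4.5,-7.794) [heading=300, draw]
BK 1: (4.5,-7.794) -> (4,-6.928) [heading=300, draw]
FD 20: (4,-6.928) -> (14,-24.249) [heading=300, draw]
FD 18: (14,-24.249) -> (23,-39.837) [heading=300, draw]
FD 10: (23,-39.837) -> (28,-48.497) [heading=300, draw]
LT 52: heading 300 -> 352
FD 9: (28,-48.497) -> (36.912,-49.75) [heading=352, draw]
LT 30: heading 352 -> 22
FD 13: (36.912,-49.75) -> (48.966,-44.88) [heading=22, draw]
LT 180: heading 22 -> 202
RT 150: heading 202 -> 52
Final: pos=(48.966,-44.88), heading=52, 7 segment(s) drawn
Segments drawn: 7

Answer: 7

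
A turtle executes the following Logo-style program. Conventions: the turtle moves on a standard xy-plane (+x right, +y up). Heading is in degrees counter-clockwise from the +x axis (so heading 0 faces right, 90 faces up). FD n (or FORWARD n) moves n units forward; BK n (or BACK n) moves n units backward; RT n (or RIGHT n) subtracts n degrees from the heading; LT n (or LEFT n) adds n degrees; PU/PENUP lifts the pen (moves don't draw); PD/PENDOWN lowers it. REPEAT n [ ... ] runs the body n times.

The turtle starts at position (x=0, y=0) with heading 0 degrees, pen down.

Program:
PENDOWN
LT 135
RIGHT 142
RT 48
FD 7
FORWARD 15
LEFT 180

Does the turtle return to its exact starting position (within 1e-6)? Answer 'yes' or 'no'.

Answer: no

Derivation:
Executing turtle program step by step:
Start: pos=(0,0), heading=0, pen down
PD: pen down
LT 135: heading 0 -> 135
RT 142: heading 135 -> 353
RT 48: heading 353 -> 305
FD 7: (0,0) -> (4.015,-5.734) [heading=305, draw]
FD 15: (4.015,-5.734) -> (12.619,-18.021) [heading=305, draw]
LT 180: heading 305 -> 125
Final: pos=(12.619,-18.021), heading=125, 2 segment(s) drawn

Start position: (0, 0)
Final position: (12.619, -18.021)
Distance = 22; >= 1e-6 -> NOT closed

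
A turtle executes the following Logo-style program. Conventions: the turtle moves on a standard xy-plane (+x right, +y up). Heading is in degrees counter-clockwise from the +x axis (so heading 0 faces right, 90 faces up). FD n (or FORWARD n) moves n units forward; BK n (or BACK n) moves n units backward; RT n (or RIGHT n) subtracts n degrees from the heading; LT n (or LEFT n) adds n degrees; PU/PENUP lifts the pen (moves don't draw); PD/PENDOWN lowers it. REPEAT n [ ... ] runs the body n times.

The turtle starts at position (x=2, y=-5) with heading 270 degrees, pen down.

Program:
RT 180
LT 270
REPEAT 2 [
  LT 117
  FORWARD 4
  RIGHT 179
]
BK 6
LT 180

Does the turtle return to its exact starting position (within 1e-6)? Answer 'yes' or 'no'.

Answer: no

Derivation:
Executing turtle program step by step:
Start: pos=(2,-5), heading=270, pen down
RT 180: heading 270 -> 90
LT 270: heading 90 -> 0
REPEAT 2 [
  -- iteration 1/2 --
  LT 117: heading 0 -> 117
  FD 4: (2,-5) -> (0.184,-1.436) [heading=117, draw]
  RT 179: heading 117 -> 298
  -- iteration 2/2 --
  LT 117: heading 298 -> 55
  FD 4: (0.184,-1.436) -> (2.478,1.841) [heading=55, draw]
  RT 179: heading 55 -> 236
]
BK 6: (2.478,1.841) -> (5.834,6.815) [heading=236, draw]
LT 180: heading 236 -> 56
Final: pos=(5.834,6.815), heading=56, 3 segment(s) drawn

Start position: (2, -5)
Final position: (5.834, 6.815)
Distance = 12.421; >= 1e-6 -> NOT closed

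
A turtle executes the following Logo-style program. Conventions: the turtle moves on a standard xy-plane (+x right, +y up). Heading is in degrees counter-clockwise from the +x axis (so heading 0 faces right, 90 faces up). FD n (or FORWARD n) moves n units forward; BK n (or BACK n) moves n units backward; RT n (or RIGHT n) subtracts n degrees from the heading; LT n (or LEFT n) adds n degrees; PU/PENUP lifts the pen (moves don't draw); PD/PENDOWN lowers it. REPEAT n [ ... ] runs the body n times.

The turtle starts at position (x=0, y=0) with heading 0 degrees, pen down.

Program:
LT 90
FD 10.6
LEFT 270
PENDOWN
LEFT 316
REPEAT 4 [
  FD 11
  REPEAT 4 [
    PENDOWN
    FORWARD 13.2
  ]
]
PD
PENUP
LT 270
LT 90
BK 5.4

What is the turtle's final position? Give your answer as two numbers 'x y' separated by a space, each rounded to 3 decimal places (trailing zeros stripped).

Executing turtle program step by step:
Start: pos=(0,0), heading=0, pen down
LT 90: heading 0 -> 90
FD 10.6: (0,0) -> (0,10.6) [heading=90, draw]
LT 270: heading 90 -> 0
PD: pen down
LT 316: heading 0 -> 316
REPEAT 4 [
  -- iteration 1/4 --
  FD 11: (0,10.6) -> (7.913,2.959) [heading=316, draw]
  REPEAT 4 [
    -- iteration 1/4 --
    PD: pen down
    FD 13.2: (7.913,2.959) -> (17.408,-6.211) [heading=316, draw]
    -- iteration 2/4 --
    PD: pen down
    FD 13.2: (17.408,-6.211) -> (26.903,-15.38) [heading=316, draw]
    -- iteration 3/4 --
    PD: pen down
    FD 13.2: (26.903,-15.38) -> (36.399,-24.55) [heading=316, draw]
    -- iteration 4/4 --
    PD: pen down
    FD 13.2: (36.399,-24.55) -> (45.894,-33.719) [heading=316, draw]
  ]
  -- iteration 2/4 --
  FD 11: (45.894,-33.719) -> (53.807,-41.36) [heading=316, draw]
  REPEAT 4 [
    -- iteration 1/4 --
    PD: pen down
    FD 13.2: (53.807,-41.36) -> (63.302,-50.53) [heading=316, draw]
    -- iteration 2/4 --
    PD: pen down
    FD 13.2: (63.302,-50.53) -> (72.797,-59.699) [heading=316, draw]
    -- iteration 3/4 --
    PD: pen down
    FD 13.2: (72.797,-59.699) -> (82.292,-68.869) [heading=316, draw]
    -- iteration 4/4 --
    PD: pen down
    FD 13.2: (82.292,-68.869) -> (91.788,-78.038) [heading=316, draw]
  ]
  -- iteration 3/4 --
  FD 11: (91.788,-78.038) -> (99.7,-85.68) [heading=316, draw]
  REPEAT 4 [
    -- iteration 1/4 --
    PD: pen down
    FD 13.2: (99.7,-85.68) -> (109.196,-94.849) [heading=316, draw]
    -- iteration 2/4 --
    PD: pen down
    FD 13.2: (109.196,-94.849) -> (118.691,-104.019) [heading=316, draw]
    -- iteration 3/4 --
    PD: pen down
    FD 13.2: (118.691,-104.019) -> (128.186,-113.188) [heading=316, draw]
    -- iteration 4/4 --
    PD: pen down
    FD 13.2: (128.186,-113.188) -> (137.682,-122.358) [heading=316, draw]
  ]
  -- iteration 4/4 --
  FD 11: (137.682,-122.358) -> (145.594,-129.999) [heading=316, draw]
  REPEAT 4 [
    -- iteration 1/4 --
    PD: pen down
    FD 13.2: (145.594,-129.999) -> (155.09,-139.168) [heading=316, draw]
    -- iteration 2/4 --
    PD: pen down
    FD 13.2: (155.09,-139.168) -> (164.585,-148.338) [heading=316, draw]
    -- iteration 3/4 --
    PD: pen down
    FD 13.2: (164.585,-148.338) -> (174.08,-157.507) [heading=316, draw]
    -- iteration 4/4 --
    PD: pen down
    FD 13.2: (174.08,-157.507) -> (183.576,-166.677) [heading=316, draw]
  ]
]
PD: pen down
PU: pen up
LT 270: heading 316 -> 226
LT 90: heading 226 -> 316
BK 5.4: (183.576,-166.677) -> (179.691,-162.926) [heading=316, move]
Final: pos=(179.691,-162.926), heading=316, 21 segment(s) drawn

Answer: 179.691 -162.926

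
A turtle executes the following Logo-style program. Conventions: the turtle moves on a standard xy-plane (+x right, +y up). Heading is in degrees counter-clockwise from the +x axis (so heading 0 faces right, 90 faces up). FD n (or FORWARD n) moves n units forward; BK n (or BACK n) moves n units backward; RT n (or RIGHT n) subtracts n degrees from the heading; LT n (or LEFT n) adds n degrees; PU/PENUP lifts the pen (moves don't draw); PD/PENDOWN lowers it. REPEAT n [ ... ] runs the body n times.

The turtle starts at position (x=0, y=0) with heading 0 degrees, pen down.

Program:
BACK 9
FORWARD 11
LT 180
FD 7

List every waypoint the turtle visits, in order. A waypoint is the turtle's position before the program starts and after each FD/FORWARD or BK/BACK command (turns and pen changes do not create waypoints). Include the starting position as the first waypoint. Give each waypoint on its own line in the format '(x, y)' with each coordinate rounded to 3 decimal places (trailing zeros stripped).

Answer: (0, 0)
(-9, 0)
(2, 0)
(-5, 0)

Derivation:
Executing turtle program step by step:
Start: pos=(0,0), heading=0, pen down
BK 9: (0,0) -> (-9,0) [heading=0, draw]
FD 11: (-9,0) -> (2,0) [heading=0, draw]
LT 180: heading 0 -> 180
FD 7: (2,0) -> (-5,0) [heading=180, draw]
Final: pos=(-5,0), heading=180, 3 segment(s) drawn
Waypoints (4 total):
(0, 0)
(-9, 0)
(2, 0)
(-5, 0)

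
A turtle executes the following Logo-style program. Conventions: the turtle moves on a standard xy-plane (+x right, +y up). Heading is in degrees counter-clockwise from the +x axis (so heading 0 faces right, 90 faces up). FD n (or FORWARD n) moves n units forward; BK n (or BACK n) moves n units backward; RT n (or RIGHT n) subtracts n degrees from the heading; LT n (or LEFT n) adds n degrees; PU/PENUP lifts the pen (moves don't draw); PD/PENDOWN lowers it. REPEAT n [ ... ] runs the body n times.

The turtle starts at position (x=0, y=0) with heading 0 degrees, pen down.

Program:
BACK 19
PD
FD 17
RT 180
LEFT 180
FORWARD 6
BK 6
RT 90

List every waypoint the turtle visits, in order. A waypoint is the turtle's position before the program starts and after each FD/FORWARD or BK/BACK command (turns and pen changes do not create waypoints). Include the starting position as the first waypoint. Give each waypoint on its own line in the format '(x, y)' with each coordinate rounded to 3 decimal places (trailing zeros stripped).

Executing turtle program step by step:
Start: pos=(0,0), heading=0, pen down
BK 19: (0,0) -> (-19,0) [heading=0, draw]
PD: pen down
FD 17: (-19,0) -> (-2,0) [heading=0, draw]
RT 180: heading 0 -> 180
LT 180: heading 180 -> 0
FD 6: (-2,0) -> (4,0) [heading=0, draw]
BK 6: (4,0) -> (-2,0) [heading=0, draw]
RT 90: heading 0 -> 270
Final: pos=(-2,0), heading=270, 4 segment(s) drawn
Waypoints (5 total):
(0, 0)
(-19, 0)
(-2, 0)
(4, 0)
(-2, 0)

Answer: (0, 0)
(-19, 0)
(-2, 0)
(4, 0)
(-2, 0)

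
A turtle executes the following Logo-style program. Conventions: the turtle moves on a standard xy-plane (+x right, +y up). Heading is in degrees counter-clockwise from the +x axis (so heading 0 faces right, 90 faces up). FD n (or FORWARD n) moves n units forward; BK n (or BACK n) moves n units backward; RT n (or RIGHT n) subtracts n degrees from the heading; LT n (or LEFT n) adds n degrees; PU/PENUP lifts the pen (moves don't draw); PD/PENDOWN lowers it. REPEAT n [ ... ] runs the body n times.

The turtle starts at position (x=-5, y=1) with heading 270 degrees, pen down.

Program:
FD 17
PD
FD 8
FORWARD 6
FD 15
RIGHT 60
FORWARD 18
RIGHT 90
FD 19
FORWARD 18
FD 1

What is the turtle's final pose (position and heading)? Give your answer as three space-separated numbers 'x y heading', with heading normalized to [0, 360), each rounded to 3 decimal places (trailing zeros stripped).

Answer: -39.588 -21.091 120

Derivation:
Executing turtle program step by step:
Start: pos=(-5,1), heading=270, pen down
FD 17: (-5,1) -> (-5,-16) [heading=270, draw]
PD: pen down
FD 8: (-5,-16) -> (-5,-24) [heading=270, draw]
FD 6: (-5,-24) -> (-5,-30) [heading=270, draw]
FD 15: (-5,-30) -> (-5,-45) [heading=270, draw]
RT 60: heading 270 -> 210
FD 18: (-5,-45) -> (-20.588,-54) [heading=210, draw]
RT 90: heading 210 -> 120
FD 19: (-20.588,-54) -> (-30.088,-37.546) [heading=120, draw]
FD 18: (-30.088,-37.546) -> (-39.088,-21.957) [heading=120, draw]
FD 1: (-39.088,-21.957) -> (-39.588,-21.091) [heading=120, draw]
Final: pos=(-39.588,-21.091), heading=120, 8 segment(s) drawn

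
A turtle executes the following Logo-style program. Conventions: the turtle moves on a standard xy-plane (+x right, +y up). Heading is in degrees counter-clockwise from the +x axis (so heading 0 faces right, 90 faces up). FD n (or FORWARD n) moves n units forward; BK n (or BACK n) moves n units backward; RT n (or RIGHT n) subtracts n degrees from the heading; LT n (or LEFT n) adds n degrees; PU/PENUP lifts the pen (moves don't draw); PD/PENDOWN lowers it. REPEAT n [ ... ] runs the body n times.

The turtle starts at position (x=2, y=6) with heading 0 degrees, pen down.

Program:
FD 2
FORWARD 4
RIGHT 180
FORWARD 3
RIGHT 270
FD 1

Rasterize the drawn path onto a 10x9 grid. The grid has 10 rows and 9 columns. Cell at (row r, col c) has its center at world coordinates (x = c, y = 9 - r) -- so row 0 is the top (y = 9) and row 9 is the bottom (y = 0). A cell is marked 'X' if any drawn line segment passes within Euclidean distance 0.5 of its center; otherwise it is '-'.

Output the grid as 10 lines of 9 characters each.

Answer: ---------
---------
---------
--XXXXXXX
-----X---
---------
---------
---------
---------
---------

Derivation:
Segment 0: (2,6) -> (4,6)
Segment 1: (4,6) -> (8,6)
Segment 2: (8,6) -> (5,6)
Segment 3: (5,6) -> (5,5)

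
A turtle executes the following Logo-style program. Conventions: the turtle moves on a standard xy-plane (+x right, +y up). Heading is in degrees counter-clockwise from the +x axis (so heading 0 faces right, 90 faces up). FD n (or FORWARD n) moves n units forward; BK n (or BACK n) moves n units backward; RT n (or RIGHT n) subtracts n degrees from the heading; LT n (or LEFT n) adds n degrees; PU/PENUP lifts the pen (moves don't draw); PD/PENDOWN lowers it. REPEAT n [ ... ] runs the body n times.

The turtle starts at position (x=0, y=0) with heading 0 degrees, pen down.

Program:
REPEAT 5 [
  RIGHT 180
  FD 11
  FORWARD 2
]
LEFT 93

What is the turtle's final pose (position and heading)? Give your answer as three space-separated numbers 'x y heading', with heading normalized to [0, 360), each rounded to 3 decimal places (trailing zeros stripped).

Answer: -13 0 273

Derivation:
Executing turtle program step by step:
Start: pos=(0,0), heading=0, pen down
REPEAT 5 [
  -- iteration 1/5 --
  RT 180: heading 0 -> 180
  FD 11: (0,0) -> (-11,0) [heading=180, draw]
  FD 2: (-11,0) -> (-13,0) [heading=180, draw]
  -- iteration 2/5 --
  RT 180: heading 180 -> 0
  FD 11: (-13,0) -> (-2,0) [heading=0, draw]
  FD 2: (-2,0) -> (0,0) [heading=0, draw]
  -- iteration 3/5 --
  RT 180: heading 0 -> 180
  FD 11: (0,0) -> (-11,0) [heading=180, draw]
  FD 2: (-11,0) -> (-13,0) [heading=180, draw]
  -- iteration 4/5 --
  RT 180: heading 180 -> 0
  FD 11: (-13,0) -> (-2,0) [heading=0, draw]
  FD 2: (-2,0) -> (0,0) [heading=0, draw]
  -- iteration 5/5 --
  RT 180: heading 0 -> 180
  FD 11: (0,0) -> (-11,0) [heading=180, draw]
  FD 2: (-11,0) -> (-13,0) [heading=180, draw]
]
LT 93: heading 180 -> 273
Final: pos=(-13,0), heading=273, 10 segment(s) drawn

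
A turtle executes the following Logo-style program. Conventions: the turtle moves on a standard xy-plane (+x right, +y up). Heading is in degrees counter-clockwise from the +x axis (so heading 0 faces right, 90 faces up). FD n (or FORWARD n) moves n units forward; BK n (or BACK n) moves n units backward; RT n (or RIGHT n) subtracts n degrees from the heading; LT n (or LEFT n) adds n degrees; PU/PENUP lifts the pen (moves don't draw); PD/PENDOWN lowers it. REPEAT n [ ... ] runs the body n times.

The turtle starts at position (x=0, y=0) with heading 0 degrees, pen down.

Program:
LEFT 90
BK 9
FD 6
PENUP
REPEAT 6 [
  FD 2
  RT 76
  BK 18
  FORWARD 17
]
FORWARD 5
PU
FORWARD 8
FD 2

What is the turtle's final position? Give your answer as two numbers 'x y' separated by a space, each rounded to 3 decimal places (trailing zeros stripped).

Answer: 14.133 -2.275

Derivation:
Executing turtle program step by step:
Start: pos=(0,0), heading=0, pen down
LT 90: heading 0 -> 90
BK 9: (0,0) -> (0,-9) [heading=90, draw]
FD 6: (0,-9) -> (0,-3) [heading=90, draw]
PU: pen up
REPEAT 6 [
  -- iteration 1/6 --
  FD 2: (0,-3) -> (0,-1) [heading=90, move]
  RT 76: heading 90 -> 14
  BK 18: (0,-1) -> (-17.465,-5.355) [heading=14, move]
  FD 17: (-17.465,-5.355) -> (-0.97,-1.242) [heading=14, move]
  -- iteration 2/6 --
  FD 2: (-0.97,-1.242) -> (0.97,-0.758) [heading=14, move]
  RT 76: heading 14 -> 298
  BK 18: (0.97,-0.758) -> (-7.48,15.135) [heading=298, move]
  FD 17: (-7.48,15.135) -> (0.501,0.125) [heading=298, move]
  -- iteration 3/6 --
  FD 2: (0.501,0.125) -> (1.44,-1.641) [heading=298, move]
  RT 76: heading 298 -> 222
  BK 18: (1.44,-1.641) -> (14.816,10.403) [heading=222, move]
  FD 17: (14.816,10.403) -> (2.183,-0.972) [heading=222, move]
  -- iteration 4/6 --
  FD 2: (2.183,-0.972) -> (0.697,-2.31) [heading=222, move]
  RT 76: heading 222 -> 146
  BK 18: (0.697,-2.31) -> (15.619,-12.376) [heading=146, move]
  FD 17: (15.619,-12.376) -> (1.526,-2.869) [heading=146, move]
  -- iteration 5/6 --
  FD 2: (1.526,-2.869) -> (-0.132,-1.751) [heading=146, move]
  RT 76: heading 146 -> 70
  BK 18: (-0.132,-1.751) -> (-6.289,-18.665) [heading=70, move]
  FD 17: (-6.289,-18.665) -> (-0.474,-2.691) [heading=70, move]
  -- iteration 6/6 --
  FD 2: (-0.474,-2.691) -> (0.21,-0.811) [heading=70, move]
  RT 76: heading 70 -> 354
  BK 18: (0.21,-0.811) -> (-17.692,1.07) [heading=354, move]
  FD 17: (-17.692,1.07) -> (-0.785,-0.707) [heading=354, move]
]
FD 5: (-0.785,-0.707) -> (4.188,-1.229) [heading=354, move]
PU: pen up
FD 8: (4.188,-1.229) -> (12.144,-2.066) [heading=354, move]
FD 2: (12.144,-2.066) -> (14.133,-2.275) [heading=354, move]
Final: pos=(14.133,-2.275), heading=354, 2 segment(s) drawn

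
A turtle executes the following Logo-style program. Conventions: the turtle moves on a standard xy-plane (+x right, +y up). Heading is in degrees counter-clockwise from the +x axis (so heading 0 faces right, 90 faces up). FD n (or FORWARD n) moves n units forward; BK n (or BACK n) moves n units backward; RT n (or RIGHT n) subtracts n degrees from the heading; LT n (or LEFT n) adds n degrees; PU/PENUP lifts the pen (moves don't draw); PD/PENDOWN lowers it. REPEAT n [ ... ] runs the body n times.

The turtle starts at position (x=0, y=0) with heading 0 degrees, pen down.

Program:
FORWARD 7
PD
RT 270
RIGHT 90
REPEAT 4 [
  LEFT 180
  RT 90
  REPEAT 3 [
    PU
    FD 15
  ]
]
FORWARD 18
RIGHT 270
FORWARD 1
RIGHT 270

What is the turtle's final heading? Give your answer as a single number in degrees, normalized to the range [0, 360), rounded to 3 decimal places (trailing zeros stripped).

Answer: 180

Derivation:
Executing turtle program step by step:
Start: pos=(0,0), heading=0, pen down
FD 7: (0,0) -> (7,0) [heading=0, draw]
PD: pen down
RT 270: heading 0 -> 90
RT 90: heading 90 -> 0
REPEAT 4 [
  -- iteration 1/4 --
  LT 180: heading 0 -> 180
  RT 90: heading 180 -> 90
  REPEAT 3 [
    -- iteration 1/3 --
    PU: pen up
    FD 15: (7,0) -> (7,15) [heading=90, move]
    -- iteration 2/3 --
    PU: pen up
    FD 15: (7,15) -> (7,30) [heading=90, move]
    -- iteration 3/3 --
    PU: pen up
    FD 15: (7,30) -> (7,45) [heading=90, move]
  ]
  -- iteration 2/4 --
  LT 180: heading 90 -> 270
  RT 90: heading 270 -> 180
  REPEAT 3 [
    -- iteration 1/3 --
    PU: pen up
    FD 15: (7,45) -> (-8,45) [heading=180, move]
    -- iteration 2/3 --
    PU: pen up
    FD 15: (-8,45) -> (-23,45) [heading=180, move]
    -- iteration 3/3 --
    PU: pen up
    FD 15: (-23,45) -> (-38,45) [heading=180, move]
  ]
  -- iteration 3/4 --
  LT 180: heading 180 -> 0
  RT 90: heading 0 -> 270
  REPEAT 3 [
    -- iteration 1/3 --
    PU: pen up
    FD 15: (-38,45) -> (-38,30) [heading=270, move]
    -- iteration 2/3 --
    PU: pen up
    FD 15: (-38,30) -> (-38,15) [heading=270, move]
    -- iteration 3/3 --
    PU: pen up
    FD 15: (-38,15) -> (-38,0) [heading=270, move]
  ]
  -- iteration 4/4 --
  LT 180: heading 270 -> 90
  RT 90: heading 90 -> 0
  REPEAT 3 [
    -- iteration 1/3 --
    PU: pen up
    FD 15: (-38,0) -> (-23,0) [heading=0, move]
    -- iteration 2/3 --
    PU: pen up
    FD 15: (-23,0) -> (-8,0) [heading=0, move]
    -- iteration 3/3 --
    PU: pen up
    FD 15: (-8,0) -> (7,0) [heading=0, move]
  ]
]
FD 18: (7,0) -> (25,0) [heading=0, move]
RT 270: heading 0 -> 90
FD 1: (25,0) -> (25,1) [heading=90, move]
RT 270: heading 90 -> 180
Final: pos=(25,1), heading=180, 1 segment(s) drawn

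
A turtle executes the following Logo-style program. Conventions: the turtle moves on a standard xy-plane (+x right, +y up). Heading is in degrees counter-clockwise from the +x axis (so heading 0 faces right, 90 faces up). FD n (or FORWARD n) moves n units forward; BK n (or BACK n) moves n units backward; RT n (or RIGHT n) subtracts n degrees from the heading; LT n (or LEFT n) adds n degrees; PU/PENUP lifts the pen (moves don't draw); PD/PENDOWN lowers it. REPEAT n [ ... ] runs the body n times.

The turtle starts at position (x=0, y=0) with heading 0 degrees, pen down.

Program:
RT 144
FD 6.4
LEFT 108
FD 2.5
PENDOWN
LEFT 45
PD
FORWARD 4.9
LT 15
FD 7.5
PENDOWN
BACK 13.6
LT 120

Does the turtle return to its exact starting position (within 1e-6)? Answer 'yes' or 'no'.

Answer: no

Derivation:
Executing turtle program step by step:
Start: pos=(0,0), heading=0, pen down
RT 144: heading 0 -> 216
FD 6.4: (0,0) -> (-5.178,-3.762) [heading=216, draw]
LT 108: heading 216 -> 324
FD 2.5: (-5.178,-3.762) -> (-3.155,-5.231) [heading=324, draw]
PD: pen down
LT 45: heading 324 -> 9
PD: pen down
FD 4.9: (-3.155,-5.231) -> (1.685,-4.465) [heading=9, draw]
LT 15: heading 9 -> 24
FD 7.5: (1.685,-4.465) -> (8.536,-1.414) [heading=24, draw]
PD: pen down
BK 13.6: (8.536,-1.414) -> (-3.888,-6.946) [heading=24, draw]
LT 120: heading 24 -> 144
Final: pos=(-3.888,-6.946), heading=144, 5 segment(s) drawn

Start position: (0, 0)
Final position: (-3.888, -6.946)
Distance = 7.96; >= 1e-6 -> NOT closed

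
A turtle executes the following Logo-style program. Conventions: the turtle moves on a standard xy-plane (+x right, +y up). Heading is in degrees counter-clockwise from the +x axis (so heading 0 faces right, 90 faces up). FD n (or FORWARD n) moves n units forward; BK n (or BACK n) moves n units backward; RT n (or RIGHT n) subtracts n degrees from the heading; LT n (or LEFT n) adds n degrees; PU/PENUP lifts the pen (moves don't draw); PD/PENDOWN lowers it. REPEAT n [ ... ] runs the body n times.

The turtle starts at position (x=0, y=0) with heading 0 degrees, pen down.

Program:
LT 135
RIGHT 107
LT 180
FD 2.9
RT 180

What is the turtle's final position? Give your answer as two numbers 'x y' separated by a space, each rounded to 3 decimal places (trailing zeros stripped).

Answer: -2.561 -1.361

Derivation:
Executing turtle program step by step:
Start: pos=(0,0), heading=0, pen down
LT 135: heading 0 -> 135
RT 107: heading 135 -> 28
LT 180: heading 28 -> 208
FD 2.9: (0,0) -> (-2.561,-1.361) [heading=208, draw]
RT 180: heading 208 -> 28
Final: pos=(-2.561,-1.361), heading=28, 1 segment(s) drawn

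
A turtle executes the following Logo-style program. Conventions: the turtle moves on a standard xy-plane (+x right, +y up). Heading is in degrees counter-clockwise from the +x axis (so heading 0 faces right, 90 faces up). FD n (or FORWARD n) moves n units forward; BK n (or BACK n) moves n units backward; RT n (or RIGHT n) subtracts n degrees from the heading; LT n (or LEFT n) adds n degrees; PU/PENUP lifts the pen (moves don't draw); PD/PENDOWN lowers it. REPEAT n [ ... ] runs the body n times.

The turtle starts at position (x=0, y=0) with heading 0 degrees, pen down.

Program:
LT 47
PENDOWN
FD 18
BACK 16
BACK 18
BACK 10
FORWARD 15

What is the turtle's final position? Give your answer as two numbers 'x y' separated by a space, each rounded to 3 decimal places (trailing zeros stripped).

Executing turtle program step by step:
Start: pos=(0,0), heading=0, pen down
LT 47: heading 0 -> 47
PD: pen down
FD 18: (0,0) -> (12.276,13.164) [heading=47, draw]
BK 16: (12.276,13.164) -> (1.364,1.463) [heading=47, draw]
BK 18: (1.364,1.463) -> (-10.912,-11.702) [heading=47, draw]
BK 10: (-10.912,-11.702) -> (-17.732,-19.015) [heading=47, draw]
FD 15: (-17.732,-19.015) -> (-7.502,-8.045) [heading=47, draw]
Final: pos=(-7.502,-8.045), heading=47, 5 segment(s) drawn

Answer: -7.502 -8.045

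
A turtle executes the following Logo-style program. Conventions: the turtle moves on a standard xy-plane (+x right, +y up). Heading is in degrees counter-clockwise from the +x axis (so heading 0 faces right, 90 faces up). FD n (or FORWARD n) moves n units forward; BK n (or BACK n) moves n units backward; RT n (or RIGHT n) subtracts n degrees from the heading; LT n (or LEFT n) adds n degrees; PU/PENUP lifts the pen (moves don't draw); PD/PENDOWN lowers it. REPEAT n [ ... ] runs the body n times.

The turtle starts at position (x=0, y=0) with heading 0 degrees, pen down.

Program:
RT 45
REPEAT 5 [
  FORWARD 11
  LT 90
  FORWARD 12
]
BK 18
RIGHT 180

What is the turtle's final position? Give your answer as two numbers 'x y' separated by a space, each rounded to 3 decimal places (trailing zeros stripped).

Answer: 3.536 -12.021

Derivation:
Executing turtle program step by step:
Start: pos=(0,0), heading=0, pen down
RT 45: heading 0 -> 315
REPEAT 5 [
  -- iteration 1/5 --
  FD 11: (0,0) -> (7.778,-7.778) [heading=315, draw]
  LT 90: heading 315 -> 45
  FD 12: (7.778,-7.778) -> (16.263,0.707) [heading=45, draw]
  -- iteration 2/5 --
  FD 11: (16.263,0.707) -> (24.042,8.485) [heading=45, draw]
  LT 90: heading 45 -> 135
  FD 12: (24.042,8.485) -> (15.556,16.971) [heading=135, draw]
  -- iteration 3/5 --
  FD 11: (15.556,16.971) -> (7.778,24.749) [heading=135, draw]
  LT 90: heading 135 -> 225
  FD 12: (7.778,24.749) -> (-0.707,16.263) [heading=225, draw]
  -- iteration 4/5 --
  FD 11: (-0.707,16.263) -> (-8.485,8.485) [heading=225, draw]
  LT 90: heading 225 -> 315
  FD 12: (-8.485,8.485) -> (0,0) [heading=315, draw]
  -- iteration 5/5 --
  FD 11: (0,0) -> (7.778,-7.778) [heading=315, draw]
  LT 90: heading 315 -> 45
  FD 12: (7.778,-7.778) -> (16.263,0.707) [heading=45, draw]
]
BK 18: (16.263,0.707) -> (3.536,-12.021) [heading=45, draw]
RT 180: heading 45 -> 225
Final: pos=(3.536,-12.021), heading=225, 11 segment(s) drawn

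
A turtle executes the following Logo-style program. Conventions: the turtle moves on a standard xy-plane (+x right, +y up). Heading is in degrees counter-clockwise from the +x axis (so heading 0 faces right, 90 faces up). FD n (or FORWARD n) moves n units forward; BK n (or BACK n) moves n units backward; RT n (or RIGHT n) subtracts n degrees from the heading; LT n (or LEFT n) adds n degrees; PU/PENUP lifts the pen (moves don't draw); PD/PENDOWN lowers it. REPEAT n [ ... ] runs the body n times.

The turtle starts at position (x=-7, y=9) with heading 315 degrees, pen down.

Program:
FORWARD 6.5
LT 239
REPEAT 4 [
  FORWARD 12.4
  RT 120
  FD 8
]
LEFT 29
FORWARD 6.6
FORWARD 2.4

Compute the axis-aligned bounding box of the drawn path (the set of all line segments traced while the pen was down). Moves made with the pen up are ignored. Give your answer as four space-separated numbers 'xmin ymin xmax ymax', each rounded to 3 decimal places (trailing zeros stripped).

Answer: -14.435 1.404 5.359 21.014

Derivation:
Executing turtle program step by step:
Start: pos=(-7,9), heading=315, pen down
FD 6.5: (-7,9) -> (-2.404,4.404) [heading=315, draw]
LT 239: heading 315 -> 194
REPEAT 4 [
  -- iteration 1/4 --
  FD 12.4: (-2.404,4.404) -> (-14.435,1.404) [heading=194, draw]
  RT 120: heading 194 -> 74
  FD 8: (-14.435,1.404) -> (-12.23,9.094) [heading=74, draw]
  -- iteration 2/4 --
  FD 12.4: (-12.23,9.094) -> (-8.812,21.014) [heading=74, draw]
  RT 120: heading 74 -> 314
  FD 8: (-8.812,21.014) -> (-3.255,15.259) [heading=314, draw]
  -- iteration 3/4 --
  FD 12.4: (-3.255,15.259) -> (5.359,6.339) [heading=314, draw]
  RT 120: heading 314 -> 194
  FD 8: (5.359,6.339) -> (-2.404,4.404) [heading=194, draw]
  -- iteration 4/4 --
  FD 12.4: (-2.404,4.404) -> (-14.435,1.404) [heading=194, draw]
  RT 120: heading 194 -> 74
  FD 8: (-14.435,1.404) -> (-12.23,9.094) [heading=74, draw]
]
LT 29: heading 74 -> 103
FD 6.6: (-12.23,9.094) -> (-13.715,15.525) [heading=103, draw]
FD 2.4: (-13.715,15.525) -> (-14.255,17.863) [heading=103, draw]
Final: pos=(-14.255,17.863), heading=103, 11 segment(s) drawn

Segment endpoints: x in {-14.435, -14.435, -14.255, -13.715, -12.23, -12.23, -8.812, -7, -3.255, -2.404, 5.359}, y in {1.404, 1.404, 4.404, 4.404, 6.339, 9, 9.094, 9.094, 15.259, 15.525, 17.863, 21.014}
xmin=-14.435, ymin=1.404, xmax=5.359, ymax=21.014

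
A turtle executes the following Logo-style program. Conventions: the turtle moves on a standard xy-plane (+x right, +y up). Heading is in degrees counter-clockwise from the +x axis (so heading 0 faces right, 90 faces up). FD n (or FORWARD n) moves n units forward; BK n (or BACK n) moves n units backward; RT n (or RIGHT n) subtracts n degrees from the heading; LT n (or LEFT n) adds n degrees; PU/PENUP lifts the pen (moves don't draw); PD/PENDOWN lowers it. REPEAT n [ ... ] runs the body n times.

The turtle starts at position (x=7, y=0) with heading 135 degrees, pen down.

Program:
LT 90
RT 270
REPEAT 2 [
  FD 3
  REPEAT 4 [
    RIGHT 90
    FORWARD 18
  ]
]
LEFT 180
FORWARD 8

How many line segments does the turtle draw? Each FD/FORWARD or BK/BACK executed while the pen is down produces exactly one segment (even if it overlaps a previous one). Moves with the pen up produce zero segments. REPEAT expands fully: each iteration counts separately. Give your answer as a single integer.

Executing turtle program step by step:
Start: pos=(7,0), heading=135, pen down
LT 90: heading 135 -> 225
RT 270: heading 225 -> 315
REPEAT 2 [
  -- iteration 1/2 --
  FD 3: (7,0) -> (9.121,-2.121) [heading=315, draw]
  REPEAT 4 [
    -- iteration 1/4 --
    RT 90: heading 315 -> 225
    FD 18: (9.121,-2.121) -> (-3.607,-14.849) [heading=225, draw]
    -- iteration 2/4 --
    RT 90: heading 225 -> 135
    FD 18: (-3.607,-14.849) -> (-16.335,-2.121) [heading=135, draw]
    -- iteration 3/4 --
    RT 90: heading 135 -> 45
    FD 18: (-16.335,-2.121) -> (-3.607,10.607) [heading=45, draw]
    -- iteration 4/4 --
    RT 90: heading 45 -> 315
    FD 18: (-3.607,10.607) -> (9.121,-2.121) [heading=315, draw]
  ]
  -- iteration 2/2 --
  FD 3: (9.121,-2.121) -> (11.243,-4.243) [heading=315, draw]
  REPEAT 4 [
    -- iteration 1/4 --
    RT 90: heading 315 -> 225
    FD 18: (11.243,-4.243) -> (-1.485,-16.971) [heading=225, draw]
    -- iteration 2/4 --
    RT 90: heading 225 -> 135
    FD 18: (-1.485,-16.971) -> (-14.213,-4.243) [heading=135, draw]
    -- iteration 3/4 --
    RT 90: heading 135 -> 45
    FD 18: (-14.213,-4.243) -> (-1.485,8.485) [heading=45, draw]
    -- iteration 4/4 --
    RT 90: heading 45 -> 315
    FD 18: (-1.485,8.485) -> (11.243,-4.243) [heading=315, draw]
  ]
]
LT 180: heading 315 -> 135
FD 8: (11.243,-4.243) -> (5.586,1.414) [heading=135, draw]
Final: pos=(5.586,1.414), heading=135, 11 segment(s) drawn
Segments drawn: 11

Answer: 11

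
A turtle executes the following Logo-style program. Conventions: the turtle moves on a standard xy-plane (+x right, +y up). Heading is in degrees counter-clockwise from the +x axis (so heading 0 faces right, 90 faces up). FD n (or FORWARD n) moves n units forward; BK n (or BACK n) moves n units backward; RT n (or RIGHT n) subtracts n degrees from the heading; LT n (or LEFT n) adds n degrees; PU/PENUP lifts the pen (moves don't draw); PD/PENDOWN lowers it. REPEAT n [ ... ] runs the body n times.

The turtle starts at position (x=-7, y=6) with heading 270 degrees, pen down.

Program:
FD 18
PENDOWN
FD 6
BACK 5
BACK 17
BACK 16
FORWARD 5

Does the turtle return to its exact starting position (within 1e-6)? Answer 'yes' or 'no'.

Answer: no

Derivation:
Executing turtle program step by step:
Start: pos=(-7,6), heading=270, pen down
FD 18: (-7,6) -> (-7,-12) [heading=270, draw]
PD: pen down
FD 6: (-7,-12) -> (-7,-18) [heading=270, draw]
BK 5: (-7,-18) -> (-7,-13) [heading=270, draw]
BK 17: (-7,-13) -> (-7,4) [heading=270, draw]
BK 16: (-7,4) -> (-7,20) [heading=270, draw]
FD 5: (-7,20) -> (-7,15) [heading=270, draw]
Final: pos=(-7,15), heading=270, 6 segment(s) drawn

Start position: (-7, 6)
Final position: (-7, 15)
Distance = 9; >= 1e-6 -> NOT closed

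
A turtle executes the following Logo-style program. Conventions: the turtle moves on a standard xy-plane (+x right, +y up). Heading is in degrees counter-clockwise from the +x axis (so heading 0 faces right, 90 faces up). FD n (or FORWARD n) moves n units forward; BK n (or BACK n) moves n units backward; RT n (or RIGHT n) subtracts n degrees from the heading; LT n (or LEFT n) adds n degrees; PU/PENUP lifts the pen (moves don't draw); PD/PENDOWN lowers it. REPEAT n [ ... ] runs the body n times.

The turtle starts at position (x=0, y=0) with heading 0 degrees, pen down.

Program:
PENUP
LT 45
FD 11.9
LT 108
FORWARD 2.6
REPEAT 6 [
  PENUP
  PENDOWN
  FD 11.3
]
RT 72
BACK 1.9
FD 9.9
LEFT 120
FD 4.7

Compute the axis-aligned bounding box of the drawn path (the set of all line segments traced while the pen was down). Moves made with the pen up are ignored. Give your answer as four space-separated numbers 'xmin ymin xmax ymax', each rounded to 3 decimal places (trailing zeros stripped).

Answer: -57.449 9.595 6.098 48.277

Derivation:
Executing turtle program step by step:
Start: pos=(0,0), heading=0, pen down
PU: pen up
LT 45: heading 0 -> 45
FD 11.9: (0,0) -> (8.415,8.415) [heading=45, move]
LT 108: heading 45 -> 153
FD 2.6: (8.415,8.415) -> (6.098,9.595) [heading=153, move]
REPEAT 6 [
  -- iteration 1/6 --
  PU: pen up
  PD: pen down
  FD 11.3: (6.098,9.595) -> (-3.97,14.725) [heading=153, draw]
  -- iteration 2/6 --
  PU: pen up
  PD: pen down
  FD 11.3: (-3.97,14.725) -> (-14.039,19.855) [heading=153, draw]
  -- iteration 3/6 --
  PU: pen up
  PD: pen down
  FD 11.3: (-14.039,19.855) -> (-24.107,24.985) [heading=153, draw]
  -- iteration 4/6 --
  PU: pen up
  PD: pen down
  FD 11.3: (-24.107,24.985) -> (-34.176,30.115) [heading=153, draw]
  -- iteration 5/6 --
  PU: pen up
  PD: pen down
  FD 11.3: (-34.176,30.115) -> (-44.244,35.245) [heading=153, draw]
  -- iteration 6/6 --
  PU: pen up
  PD: pen down
  FD 11.3: (-44.244,35.245) -> (-54.312,40.376) [heading=153, draw]
]
RT 72: heading 153 -> 81
BK 1.9: (-54.312,40.376) -> (-54.61,38.499) [heading=81, draw]
FD 9.9: (-54.61,38.499) -> (-53.061,48.277) [heading=81, draw]
LT 120: heading 81 -> 201
FD 4.7: (-53.061,48.277) -> (-57.449,46.593) [heading=201, draw]
Final: pos=(-57.449,46.593), heading=201, 9 segment(s) drawn

Segment endpoints: x in {-57.449, -54.61, -54.312, -53.061, -44.244, -34.176, -24.107, -14.039, -3.97, 6.098}, y in {9.595, 14.725, 19.855, 24.985, 30.115, 35.245, 38.499, 40.376, 46.593, 48.277}
xmin=-57.449, ymin=9.595, xmax=6.098, ymax=48.277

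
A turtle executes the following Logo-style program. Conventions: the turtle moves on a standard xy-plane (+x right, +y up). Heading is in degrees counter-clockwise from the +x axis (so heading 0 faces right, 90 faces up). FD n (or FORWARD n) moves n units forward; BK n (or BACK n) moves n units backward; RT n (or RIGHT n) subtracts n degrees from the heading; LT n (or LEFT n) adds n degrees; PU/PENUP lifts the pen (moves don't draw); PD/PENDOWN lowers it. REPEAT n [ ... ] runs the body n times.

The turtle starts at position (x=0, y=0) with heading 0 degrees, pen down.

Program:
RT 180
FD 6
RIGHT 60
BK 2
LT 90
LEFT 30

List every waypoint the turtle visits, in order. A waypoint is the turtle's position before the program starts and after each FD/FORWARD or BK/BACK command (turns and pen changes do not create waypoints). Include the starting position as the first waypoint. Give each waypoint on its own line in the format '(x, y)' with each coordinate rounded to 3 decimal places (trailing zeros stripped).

Answer: (0, 0)
(-6, 0)
(-5, -1.732)

Derivation:
Executing turtle program step by step:
Start: pos=(0,0), heading=0, pen down
RT 180: heading 0 -> 180
FD 6: (0,0) -> (-6,0) [heading=180, draw]
RT 60: heading 180 -> 120
BK 2: (-6,0) -> (-5,-1.732) [heading=120, draw]
LT 90: heading 120 -> 210
LT 30: heading 210 -> 240
Final: pos=(-5,-1.732), heading=240, 2 segment(s) drawn
Waypoints (3 total):
(0, 0)
(-6, 0)
(-5, -1.732)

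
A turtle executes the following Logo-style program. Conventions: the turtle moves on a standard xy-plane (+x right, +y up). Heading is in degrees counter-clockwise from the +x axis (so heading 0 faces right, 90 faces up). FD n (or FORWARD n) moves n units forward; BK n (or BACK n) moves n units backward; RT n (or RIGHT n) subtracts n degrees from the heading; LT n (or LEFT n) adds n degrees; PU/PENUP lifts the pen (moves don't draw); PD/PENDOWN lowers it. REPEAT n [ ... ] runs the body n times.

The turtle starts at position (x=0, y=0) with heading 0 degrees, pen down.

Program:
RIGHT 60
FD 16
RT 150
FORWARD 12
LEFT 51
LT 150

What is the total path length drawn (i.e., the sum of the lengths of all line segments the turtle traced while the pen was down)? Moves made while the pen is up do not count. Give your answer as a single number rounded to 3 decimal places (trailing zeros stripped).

Answer: 28

Derivation:
Executing turtle program step by step:
Start: pos=(0,0), heading=0, pen down
RT 60: heading 0 -> 300
FD 16: (0,0) -> (8,-13.856) [heading=300, draw]
RT 150: heading 300 -> 150
FD 12: (8,-13.856) -> (-2.392,-7.856) [heading=150, draw]
LT 51: heading 150 -> 201
LT 150: heading 201 -> 351
Final: pos=(-2.392,-7.856), heading=351, 2 segment(s) drawn

Segment lengths:
  seg 1: (0,0) -> (8,-13.856), length = 16
  seg 2: (8,-13.856) -> (-2.392,-7.856), length = 12
Total = 28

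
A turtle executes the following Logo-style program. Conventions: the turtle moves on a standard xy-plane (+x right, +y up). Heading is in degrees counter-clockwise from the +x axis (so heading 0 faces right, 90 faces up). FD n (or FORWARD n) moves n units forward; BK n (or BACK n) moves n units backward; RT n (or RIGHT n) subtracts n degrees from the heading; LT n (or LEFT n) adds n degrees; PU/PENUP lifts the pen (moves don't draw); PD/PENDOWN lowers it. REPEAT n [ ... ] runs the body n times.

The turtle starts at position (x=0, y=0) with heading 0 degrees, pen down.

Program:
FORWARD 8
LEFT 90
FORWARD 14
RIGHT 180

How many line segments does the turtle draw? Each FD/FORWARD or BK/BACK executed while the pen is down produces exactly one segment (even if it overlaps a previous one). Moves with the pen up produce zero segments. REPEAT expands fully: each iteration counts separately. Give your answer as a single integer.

Answer: 2

Derivation:
Executing turtle program step by step:
Start: pos=(0,0), heading=0, pen down
FD 8: (0,0) -> (8,0) [heading=0, draw]
LT 90: heading 0 -> 90
FD 14: (8,0) -> (8,14) [heading=90, draw]
RT 180: heading 90 -> 270
Final: pos=(8,14), heading=270, 2 segment(s) drawn
Segments drawn: 2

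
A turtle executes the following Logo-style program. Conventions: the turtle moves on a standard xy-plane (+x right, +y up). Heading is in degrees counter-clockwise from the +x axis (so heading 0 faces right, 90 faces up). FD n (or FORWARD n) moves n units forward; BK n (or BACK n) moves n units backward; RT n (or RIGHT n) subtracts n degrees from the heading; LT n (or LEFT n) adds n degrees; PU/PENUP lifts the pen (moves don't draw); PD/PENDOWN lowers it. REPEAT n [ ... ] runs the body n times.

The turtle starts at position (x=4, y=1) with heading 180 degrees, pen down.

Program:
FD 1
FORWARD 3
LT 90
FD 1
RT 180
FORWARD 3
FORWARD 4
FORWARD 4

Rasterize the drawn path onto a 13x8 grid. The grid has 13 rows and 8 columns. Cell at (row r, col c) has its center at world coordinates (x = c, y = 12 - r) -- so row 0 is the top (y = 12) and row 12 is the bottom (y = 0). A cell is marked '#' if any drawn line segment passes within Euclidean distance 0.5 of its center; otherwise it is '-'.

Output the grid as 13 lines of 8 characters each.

Segment 0: (4,1) -> (3,1)
Segment 1: (3,1) -> (0,1)
Segment 2: (0,1) -> (-0,0)
Segment 3: (-0,0) -> (0,3)
Segment 4: (0,3) -> (0,7)
Segment 5: (0,7) -> (0,11)

Answer: --------
#-------
#-------
#-------
#-------
#-------
#-------
#-------
#-------
#-------
#-------
#####---
#-------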